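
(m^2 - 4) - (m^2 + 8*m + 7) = -8*m - 11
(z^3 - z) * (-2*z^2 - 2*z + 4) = -2*z^5 - 2*z^4 + 6*z^3 + 2*z^2 - 4*z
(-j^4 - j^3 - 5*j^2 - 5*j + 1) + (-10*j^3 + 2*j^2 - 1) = -j^4 - 11*j^3 - 3*j^2 - 5*j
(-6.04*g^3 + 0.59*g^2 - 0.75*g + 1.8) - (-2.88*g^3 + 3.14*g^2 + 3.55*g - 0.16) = -3.16*g^3 - 2.55*g^2 - 4.3*g + 1.96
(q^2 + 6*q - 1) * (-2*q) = -2*q^3 - 12*q^2 + 2*q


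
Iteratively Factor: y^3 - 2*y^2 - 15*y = (y - 5)*(y^2 + 3*y) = y*(y - 5)*(y + 3)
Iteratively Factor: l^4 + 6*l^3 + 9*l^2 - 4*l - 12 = (l + 2)*(l^3 + 4*l^2 + l - 6) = (l + 2)*(l + 3)*(l^2 + l - 2) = (l + 2)^2*(l + 3)*(l - 1)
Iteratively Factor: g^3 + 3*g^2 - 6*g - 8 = (g + 4)*(g^2 - g - 2) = (g - 2)*(g + 4)*(g + 1)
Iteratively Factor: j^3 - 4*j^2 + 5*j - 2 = (j - 1)*(j^2 - 3*j + 2) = (j - 1)^2*(j - 2)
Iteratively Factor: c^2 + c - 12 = (c - 3)*(c + 4)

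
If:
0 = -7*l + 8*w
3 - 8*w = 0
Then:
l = 3/7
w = 3/8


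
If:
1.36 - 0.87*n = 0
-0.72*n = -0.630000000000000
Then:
No Solution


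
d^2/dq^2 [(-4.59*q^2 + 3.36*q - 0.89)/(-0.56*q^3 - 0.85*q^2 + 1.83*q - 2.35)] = (2.878848*q^6 - 6.32217600000001*q^5 + 21.97608*q^4 - 75.250286*q^3 - 3.56431199999999*q^2 + 24.93579*q + 24.202682)/(0.175616*q^9 + 0.79968*q^8 - 0.507864*q^7 - 2.401475*q^6 + 8.371227*q^5 - 0.816360000000005*q^4 - 18.783237*q^3 + 37.69212*q^2 - 30.318525*q + 12.977875)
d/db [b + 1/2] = 1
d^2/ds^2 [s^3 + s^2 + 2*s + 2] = 6*s + 2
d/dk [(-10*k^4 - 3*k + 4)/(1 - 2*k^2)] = (40*k^5 - 40*k^3 - 6*k^2 + 16*k - 3)/(4*k^4 - 4*k^2 + 1)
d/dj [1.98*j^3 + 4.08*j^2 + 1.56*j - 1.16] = 5.94*j^2 + 8.16*j + 1.56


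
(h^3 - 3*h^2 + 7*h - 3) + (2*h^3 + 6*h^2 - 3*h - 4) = 3*h^3 + 3*h^2 + 4*h - 7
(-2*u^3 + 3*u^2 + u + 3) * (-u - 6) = 2*u^4 + 9*u^3 - 19*u^2 - 9*u - 18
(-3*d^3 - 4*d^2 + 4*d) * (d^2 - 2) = -3*d^5 - 4*d^4 + 10*d^3 + 8*d^2 - 8*d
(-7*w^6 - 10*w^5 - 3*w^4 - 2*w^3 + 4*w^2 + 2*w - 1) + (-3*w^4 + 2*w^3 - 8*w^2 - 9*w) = -7*w^6 - 10*w^5 - 6*w^4 - 4*w^2 - 7*w - 1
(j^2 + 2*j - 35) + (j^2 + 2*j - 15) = 2*j^2 + 4*j - 50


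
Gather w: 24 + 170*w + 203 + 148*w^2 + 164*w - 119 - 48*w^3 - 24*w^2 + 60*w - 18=-48*w^3 + 124*w^2 + 394*w + 90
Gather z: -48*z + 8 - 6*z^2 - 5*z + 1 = -6*z^2 - 53*z + 9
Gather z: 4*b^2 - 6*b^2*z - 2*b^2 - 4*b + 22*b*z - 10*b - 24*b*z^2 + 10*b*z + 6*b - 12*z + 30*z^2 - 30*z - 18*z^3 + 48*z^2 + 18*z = 2*b^2 - 8*b - 18*z^3 + z^2*(78 - 24*b) + z*(-6*b^2 + 32*b - 24)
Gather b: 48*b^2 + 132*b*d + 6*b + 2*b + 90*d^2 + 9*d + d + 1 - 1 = 48*b^2 + b*(132*d + 8) + 90*d^2 + 10*d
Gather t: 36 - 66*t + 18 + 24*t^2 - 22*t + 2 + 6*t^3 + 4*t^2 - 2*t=6*t^3 + 28*t^2 - 90*t + 56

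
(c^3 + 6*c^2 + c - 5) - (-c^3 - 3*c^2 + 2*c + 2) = 2*c^3 + 9*c^2 - c - 7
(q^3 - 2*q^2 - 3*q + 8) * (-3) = -3*q^3 + 6*q^2 + 9*q - 24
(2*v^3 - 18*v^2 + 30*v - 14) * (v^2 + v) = 2*v^5 - 16*v^4 + 12*v^3 + 16*v^2 - 14*v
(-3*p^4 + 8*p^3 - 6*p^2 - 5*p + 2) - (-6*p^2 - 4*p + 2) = -3*p^4 + 8*p^3 - p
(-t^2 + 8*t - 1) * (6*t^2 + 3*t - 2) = -6*t^4 + 45*t^3 + 20*t^2 - 19*t + 2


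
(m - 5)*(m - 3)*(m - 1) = m^3 - 9*m^2 + 23*m - 15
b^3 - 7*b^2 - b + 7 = (b - 7)*(b - 1)*(b + 1)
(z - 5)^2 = z^2 - 10*z + 25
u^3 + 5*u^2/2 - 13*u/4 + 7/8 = (u - 1/2)^2*(u + 7/2)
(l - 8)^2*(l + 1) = l^3 - 15*l^2 + 48*l + 64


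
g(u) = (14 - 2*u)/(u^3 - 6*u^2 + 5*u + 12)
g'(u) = (14 - 2*u)*(-3*u^2 + 12*u - 5)/(u^3 - 6*u^2 + 5*u + 12)^2 - 2/(u^3 - 6*u^2 + 5*u + 12) = 2*(2*u^3 - 27*u^2 + 84*u - 47)/(u^6 - 12*u^5 + 46*u^4 - 36*u^3 - 119*u^2 + 120*u + 144)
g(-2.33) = -0.42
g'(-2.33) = -0.41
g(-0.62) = 2.40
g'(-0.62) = -5.44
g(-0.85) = 5.61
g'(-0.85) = -35.47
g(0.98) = 1.00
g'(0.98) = 0.15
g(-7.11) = -0.04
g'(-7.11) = -0.01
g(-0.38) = 1.61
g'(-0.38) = -1.97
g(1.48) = 1.16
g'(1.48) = 0.55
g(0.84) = 0.98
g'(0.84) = 0.07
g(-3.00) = -0.24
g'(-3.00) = -0.17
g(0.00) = 1.17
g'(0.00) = -0.65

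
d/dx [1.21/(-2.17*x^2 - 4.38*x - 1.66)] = (5.2514*x + 5.2998)/(2.17*x^2 + 4.38*x + 1.66)^2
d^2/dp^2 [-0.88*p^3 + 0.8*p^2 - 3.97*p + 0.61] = 1.6 - 5.28*p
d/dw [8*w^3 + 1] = 24*w^2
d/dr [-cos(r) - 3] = sin(r)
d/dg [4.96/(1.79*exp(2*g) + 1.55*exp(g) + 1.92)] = (-17.7568*exp(g) - 7.688)*exp(g)/(1.79*exp(2*g) + 1.55*exp(g) + 1.92)^2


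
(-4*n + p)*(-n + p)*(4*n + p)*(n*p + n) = 16*n^4*p + 16*n^4 - 16*n^3*p^2 - 16*n^3*p - n^2*p^3 - n^2*p^2 + n*p^4 + n*p^3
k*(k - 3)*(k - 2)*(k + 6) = k^4 + k^3 - 24*k^2 + 36*k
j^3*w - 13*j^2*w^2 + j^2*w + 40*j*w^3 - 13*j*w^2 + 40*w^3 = (j - 8*w)*(j - 5*w)*(j*w + w)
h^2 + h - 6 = (h - 2)*(h + 3)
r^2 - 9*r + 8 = (r - 8)*(r - 1)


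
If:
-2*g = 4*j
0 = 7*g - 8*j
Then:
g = 0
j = 0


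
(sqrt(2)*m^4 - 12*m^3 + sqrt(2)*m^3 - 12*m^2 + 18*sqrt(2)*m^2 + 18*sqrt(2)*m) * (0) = 0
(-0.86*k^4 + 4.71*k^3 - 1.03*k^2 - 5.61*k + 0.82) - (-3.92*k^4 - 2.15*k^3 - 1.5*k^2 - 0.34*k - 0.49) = 3.06*k^4 + 6.86*k^3 + 0.47*k^2 - 5.27*k + 1.31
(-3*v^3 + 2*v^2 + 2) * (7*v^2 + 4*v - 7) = -21*v^5 + 2*v^4 + 29*v^3 + 8*v - 14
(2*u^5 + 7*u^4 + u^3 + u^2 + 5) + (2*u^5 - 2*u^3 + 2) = 4*u^5 + 7*u^4 - u^3 + u^2 + 7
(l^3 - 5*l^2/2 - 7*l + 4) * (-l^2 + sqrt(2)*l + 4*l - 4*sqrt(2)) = -l^5 + sqrt(2)*l^4 + 13*l^4/2 - 13*sqrt(2)*l^3/2 - 3*l^3 - 32*l^2 + 3*sqrt(2)*l^2 + 16*l + 32*sqrt(2)*l - 16*sqrt(2)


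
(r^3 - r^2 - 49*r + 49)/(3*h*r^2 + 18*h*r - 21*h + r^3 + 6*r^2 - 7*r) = (r - 7)/(3*h + r)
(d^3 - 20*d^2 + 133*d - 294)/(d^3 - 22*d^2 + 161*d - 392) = (d - 6)/(d - 8)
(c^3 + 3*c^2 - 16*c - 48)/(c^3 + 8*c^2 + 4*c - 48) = (c^2 - c - 12)/(c^2 + 4*c - 12)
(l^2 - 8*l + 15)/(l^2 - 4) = (l^2 - 8*l + 15)/(l^2 - 4)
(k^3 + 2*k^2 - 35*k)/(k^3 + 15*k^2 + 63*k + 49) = k*(k - 5)/(k^2 + 8*k + 7)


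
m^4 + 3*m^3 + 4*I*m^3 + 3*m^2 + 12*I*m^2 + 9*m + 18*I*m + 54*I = (m + 3)*(m - 2*I)*(m + 3*I)^2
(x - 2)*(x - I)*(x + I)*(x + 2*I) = x^4 - 2*x^3 + 2*I*x^3 + x^2 - 4*I*x^2 - 2*x + 2*I*x - 4*I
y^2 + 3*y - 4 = (y - 1)*(y + 4)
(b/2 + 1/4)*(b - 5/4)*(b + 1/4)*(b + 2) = b^4/2 + 3*b^3/4 - 29*b^2/32 - 57*b/64 - 5/32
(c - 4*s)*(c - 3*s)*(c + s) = c^3 - 6*c^2*s + 5*c*s^2 + 12*s^3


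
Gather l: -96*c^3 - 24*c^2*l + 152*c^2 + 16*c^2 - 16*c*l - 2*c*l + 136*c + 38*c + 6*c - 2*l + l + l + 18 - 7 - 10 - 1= -96*c^3 + 168*c^2 + 180*c + l*(-24*c^2 - 18*c)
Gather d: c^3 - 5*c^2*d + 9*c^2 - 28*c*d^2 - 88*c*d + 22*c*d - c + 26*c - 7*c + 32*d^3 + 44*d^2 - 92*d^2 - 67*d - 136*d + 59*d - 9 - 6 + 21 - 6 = c^3 + 9*c^2 + 18*c + 32*d^3 + d^2*(-28*c - 48) + d*(-5*c^2 - 66*c - 144)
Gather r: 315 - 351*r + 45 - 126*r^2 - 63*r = -126*r^2 - 414*r + 360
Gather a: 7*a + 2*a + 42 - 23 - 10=9*a + 9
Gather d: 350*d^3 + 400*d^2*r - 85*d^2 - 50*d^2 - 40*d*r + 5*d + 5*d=350*d^3 + d^2*(400*r - 135) + d*(10 - 40*r)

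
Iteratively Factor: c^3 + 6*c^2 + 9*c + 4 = (c + 1)*(c^2 + 5*c + 4) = (c + 1)^2*(c + 4)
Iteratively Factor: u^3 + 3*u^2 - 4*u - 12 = (u + 2)*(u^2 + u - 6) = (u - 2)*(u + 2)*(u + 3)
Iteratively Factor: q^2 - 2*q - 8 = (q + 2)*(q - 4)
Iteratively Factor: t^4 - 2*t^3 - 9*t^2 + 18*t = (t + 3)*(t^3 - 5*t^2 + 6*t) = (t - 2)*(t + 3)*(t^2 - 3*t) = (t - 3)*(t - 2)*(t + 3)*(t)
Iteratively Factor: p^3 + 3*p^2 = (p)*(p^2 + 3*p) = p*(p + 3)*(p)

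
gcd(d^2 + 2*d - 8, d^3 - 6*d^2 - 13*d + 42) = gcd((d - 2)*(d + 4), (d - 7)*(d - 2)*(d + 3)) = d - 2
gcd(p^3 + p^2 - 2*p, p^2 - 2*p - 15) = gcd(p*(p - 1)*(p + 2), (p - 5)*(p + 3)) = 1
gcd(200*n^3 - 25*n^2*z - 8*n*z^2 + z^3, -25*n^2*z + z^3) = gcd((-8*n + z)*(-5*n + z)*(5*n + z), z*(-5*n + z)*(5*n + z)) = -25*n^2 + z^2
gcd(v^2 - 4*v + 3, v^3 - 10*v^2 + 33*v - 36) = v - 3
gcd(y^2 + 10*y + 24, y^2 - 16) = y + 4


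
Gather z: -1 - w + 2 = 1 - w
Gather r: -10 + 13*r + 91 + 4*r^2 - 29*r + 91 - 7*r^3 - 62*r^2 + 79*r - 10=-7*r^3 - 58*r^2 + 63*r + 162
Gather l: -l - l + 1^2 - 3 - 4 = -2*l - 6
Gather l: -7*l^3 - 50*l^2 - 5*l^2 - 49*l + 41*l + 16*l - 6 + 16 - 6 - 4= -7*l^3 - 55*l^2 + 8*l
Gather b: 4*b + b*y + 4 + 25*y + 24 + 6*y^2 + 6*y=b*(y + 4) + 6*y^2 + 31*y + 28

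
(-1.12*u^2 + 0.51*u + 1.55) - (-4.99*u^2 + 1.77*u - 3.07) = 3.87*u^2 - 1.26*u + 4.62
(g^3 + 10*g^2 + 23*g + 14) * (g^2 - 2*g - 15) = g^5 + 8*g^4 - 12*g^3 - 182*g^2 - 373*g - 210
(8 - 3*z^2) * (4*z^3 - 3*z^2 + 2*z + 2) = -12*z^5 + 9*z^4 + 26*z^3 - 30*z^2 + 16*z + 16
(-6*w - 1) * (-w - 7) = 6*w^2 + 43*w + 7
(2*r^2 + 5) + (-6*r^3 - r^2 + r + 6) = -6*r^3 + r^2 + r + 11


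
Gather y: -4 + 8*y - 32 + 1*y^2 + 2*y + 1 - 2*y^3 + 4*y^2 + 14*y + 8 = -2*y^3 + 5*y^2 + 24*y - 27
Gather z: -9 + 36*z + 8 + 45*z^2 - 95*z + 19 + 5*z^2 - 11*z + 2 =50*z^2 - 70*z + 20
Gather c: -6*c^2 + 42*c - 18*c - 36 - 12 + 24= -6*c^2 + 24*c - 24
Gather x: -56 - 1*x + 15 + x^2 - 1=x^2 - x - 42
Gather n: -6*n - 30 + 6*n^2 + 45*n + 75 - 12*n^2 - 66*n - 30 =-6*n^2 - 27*n + 15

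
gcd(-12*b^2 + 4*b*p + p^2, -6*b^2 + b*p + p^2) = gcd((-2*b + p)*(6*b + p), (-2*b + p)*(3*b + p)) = -2*b + p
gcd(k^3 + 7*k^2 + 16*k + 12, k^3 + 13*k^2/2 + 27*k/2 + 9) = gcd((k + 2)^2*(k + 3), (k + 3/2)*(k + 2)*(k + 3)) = k^2 + 5*k + 6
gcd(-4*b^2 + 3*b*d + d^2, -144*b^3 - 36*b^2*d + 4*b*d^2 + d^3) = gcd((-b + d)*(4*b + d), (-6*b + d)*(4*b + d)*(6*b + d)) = 4*b + d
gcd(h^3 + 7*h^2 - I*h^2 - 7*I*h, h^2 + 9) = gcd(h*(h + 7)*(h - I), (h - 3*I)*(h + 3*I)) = 1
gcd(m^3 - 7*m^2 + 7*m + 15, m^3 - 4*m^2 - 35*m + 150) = m - 5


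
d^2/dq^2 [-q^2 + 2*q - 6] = -2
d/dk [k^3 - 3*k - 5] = 3*k^2 - 3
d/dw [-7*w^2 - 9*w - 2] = -14*w - 9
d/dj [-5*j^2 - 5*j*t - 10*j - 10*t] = -10*j - 5*t - 10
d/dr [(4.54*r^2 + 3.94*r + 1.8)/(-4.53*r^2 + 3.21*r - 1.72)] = (32.4216*r^2 + 0.6904*r - 12.5548)/(20.5209*r^4 - 29.0826*r^3 + 25.8873*r^2 - 11.0424*r + 2.9584)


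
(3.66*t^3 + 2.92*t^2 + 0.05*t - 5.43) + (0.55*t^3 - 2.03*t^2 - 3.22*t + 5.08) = 4.21*t^3 + 0.89*t^2 - 3.17*t - 0.35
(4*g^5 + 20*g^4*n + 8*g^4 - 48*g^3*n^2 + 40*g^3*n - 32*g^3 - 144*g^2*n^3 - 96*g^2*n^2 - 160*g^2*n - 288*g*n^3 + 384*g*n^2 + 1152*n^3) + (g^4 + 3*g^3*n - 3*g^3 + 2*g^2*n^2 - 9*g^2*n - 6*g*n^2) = 4*g^5 + 20*g^4*n + 9*g^4 - 48*g^3*n^2 + 43*g^3*n - 35*g^3 - 144*g^2*n^3 - 94*g^2*n^2 - 169*g^2*n - 288*g*n^3 + 378*g*n^2 + 1152*n^3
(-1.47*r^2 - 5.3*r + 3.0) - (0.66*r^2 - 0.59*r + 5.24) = -2.13*r^2 - 4.71*r - 2.24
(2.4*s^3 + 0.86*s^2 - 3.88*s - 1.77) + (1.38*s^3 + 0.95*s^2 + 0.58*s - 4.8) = 3.78*s^3 + 1.81*s^2 - 3.3*s - 6.57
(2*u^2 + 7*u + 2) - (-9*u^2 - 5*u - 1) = 11*u^2 + 12*u + 3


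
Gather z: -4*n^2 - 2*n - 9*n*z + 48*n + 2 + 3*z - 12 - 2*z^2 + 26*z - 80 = -4*n^2 + 46*n - 2*z^2 + z*(29 - 9*n) - 90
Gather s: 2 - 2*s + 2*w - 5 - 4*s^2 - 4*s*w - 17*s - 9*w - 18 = -4*s^2 + s*(-4*w - 19) - 7*w - 21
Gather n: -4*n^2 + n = -4*n^2 + n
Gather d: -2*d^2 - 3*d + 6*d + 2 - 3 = -2*d^2 + 3*d - 1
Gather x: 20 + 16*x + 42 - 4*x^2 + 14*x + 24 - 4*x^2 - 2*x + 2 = -8*x^2 + 28*x + 88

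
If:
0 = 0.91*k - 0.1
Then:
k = 0.11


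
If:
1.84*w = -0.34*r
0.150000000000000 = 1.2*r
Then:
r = 0.12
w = -0.02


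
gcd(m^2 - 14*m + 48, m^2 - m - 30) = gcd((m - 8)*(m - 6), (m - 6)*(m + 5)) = m - 6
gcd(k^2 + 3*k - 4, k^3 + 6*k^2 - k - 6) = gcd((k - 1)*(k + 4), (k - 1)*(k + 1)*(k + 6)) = k - 1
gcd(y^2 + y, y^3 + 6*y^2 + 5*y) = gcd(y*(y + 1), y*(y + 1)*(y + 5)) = y^2 + y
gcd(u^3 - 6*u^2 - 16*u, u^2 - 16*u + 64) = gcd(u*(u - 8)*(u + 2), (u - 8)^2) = u - 8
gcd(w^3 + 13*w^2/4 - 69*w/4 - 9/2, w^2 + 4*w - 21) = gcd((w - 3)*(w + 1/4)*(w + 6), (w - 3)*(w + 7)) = w - 3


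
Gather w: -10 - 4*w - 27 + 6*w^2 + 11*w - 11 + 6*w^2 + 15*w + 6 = 12*w^2 + 22*w - 42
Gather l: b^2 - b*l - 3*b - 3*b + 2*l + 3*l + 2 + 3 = b^2 - 6*b + l*(5 - b) + 5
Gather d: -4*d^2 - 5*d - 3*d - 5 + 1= -4*d^2 - 8*d - 4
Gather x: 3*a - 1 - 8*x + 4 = 3*a - 8*x + 3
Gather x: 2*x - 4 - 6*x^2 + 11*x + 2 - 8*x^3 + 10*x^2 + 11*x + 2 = -8*x^3 + 4*x^2 + 24*x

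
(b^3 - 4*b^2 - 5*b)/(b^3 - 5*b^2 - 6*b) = (b - 5)/(b - 6)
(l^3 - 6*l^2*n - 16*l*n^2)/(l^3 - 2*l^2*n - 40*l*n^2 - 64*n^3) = l/(l + 4*n)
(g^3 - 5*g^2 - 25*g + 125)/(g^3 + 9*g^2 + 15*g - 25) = (g^2 - 10*g + 25)/(g^2 + 4*g - 5)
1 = 1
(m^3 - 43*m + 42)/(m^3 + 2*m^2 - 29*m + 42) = (m^2 - 7*m + 6)/(m^2 - 5*m + 6)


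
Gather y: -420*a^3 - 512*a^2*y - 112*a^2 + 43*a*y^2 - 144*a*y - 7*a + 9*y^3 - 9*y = -420*a^3 - 112*a^2 + 43*a*y^2 - 7*a + 9*y^3 + y*(-512*a^2 - 144*a - 9)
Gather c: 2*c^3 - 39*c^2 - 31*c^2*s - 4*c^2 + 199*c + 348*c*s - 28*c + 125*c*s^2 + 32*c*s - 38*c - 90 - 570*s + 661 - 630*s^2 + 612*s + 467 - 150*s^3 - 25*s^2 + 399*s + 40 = 2*c^3 + c^2*(-31*s - 43) + c*(125*s^2 + 380*s + 133) - 150*s^3 - 655*s^2 + 441*s + 1078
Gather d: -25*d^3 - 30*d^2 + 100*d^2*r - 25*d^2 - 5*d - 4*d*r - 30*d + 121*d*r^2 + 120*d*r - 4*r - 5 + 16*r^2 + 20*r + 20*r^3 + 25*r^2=-25*d^3 + d^2*(100*r - 55) + d*(121*r^2 + 116*r - 35) + 20*r^3 + 41*r^2 + 16*r - 5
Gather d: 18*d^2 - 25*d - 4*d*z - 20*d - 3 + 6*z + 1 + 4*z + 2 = 18*d^2 + d*(-4*z - 45) + 10*z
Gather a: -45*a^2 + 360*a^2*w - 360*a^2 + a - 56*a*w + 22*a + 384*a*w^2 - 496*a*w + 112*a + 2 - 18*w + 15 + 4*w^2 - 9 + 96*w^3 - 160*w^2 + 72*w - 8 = a^2*(360*w - 405) + a*(384*w^2 - 552*w + 135) + 96*w^3 - 156*w^2 + 54*w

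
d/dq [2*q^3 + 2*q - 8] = 6*q^2 + 2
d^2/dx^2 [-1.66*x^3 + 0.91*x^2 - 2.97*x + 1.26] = 1.82 - 9.96*x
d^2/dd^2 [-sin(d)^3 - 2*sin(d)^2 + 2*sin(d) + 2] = 9*sin(d)^3 + 8*sin(d)^2 - 8*sin(d) - 4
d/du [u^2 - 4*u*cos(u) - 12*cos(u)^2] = 4*u*sin(u) + 2*u + 12*sin(2*u) - 4*cos(u)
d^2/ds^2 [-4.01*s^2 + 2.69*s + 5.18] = -8.02000000000000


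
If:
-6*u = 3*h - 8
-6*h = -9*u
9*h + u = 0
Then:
No Solution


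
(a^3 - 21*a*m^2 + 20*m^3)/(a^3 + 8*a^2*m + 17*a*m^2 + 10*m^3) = (a^2 - 5*a*m + 4*m^2)/(a^2 + 3*a*m + 2*m^2)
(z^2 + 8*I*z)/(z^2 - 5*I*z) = (z + 8*I)/(z - 5*I)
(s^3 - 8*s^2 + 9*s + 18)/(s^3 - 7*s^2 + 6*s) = (s^2 - 2*s - 3)/(s*(s - 1))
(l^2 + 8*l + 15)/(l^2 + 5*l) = (l + 3)/l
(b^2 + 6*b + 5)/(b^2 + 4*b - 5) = (b + 1)/(b - 1)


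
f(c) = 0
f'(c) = 0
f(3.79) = 0.00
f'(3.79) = 0.00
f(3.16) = 0.00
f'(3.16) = 0.00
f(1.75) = 0.00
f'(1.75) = 0.00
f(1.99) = 0.00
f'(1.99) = 0.00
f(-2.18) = 0.00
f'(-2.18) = 0.00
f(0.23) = 0.00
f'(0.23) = 0.00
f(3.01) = 0.00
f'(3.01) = 0.00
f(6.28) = 0.00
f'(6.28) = 0.00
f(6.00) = 0.00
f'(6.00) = 0.00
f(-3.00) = 0.00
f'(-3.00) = 0.00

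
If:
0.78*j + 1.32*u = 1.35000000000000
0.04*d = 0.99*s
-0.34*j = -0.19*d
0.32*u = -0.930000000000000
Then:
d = 11.90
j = 6.65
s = 0.48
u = -2.91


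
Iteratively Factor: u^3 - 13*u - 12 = (u + 1)*(u^2 - u - 12) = (u - 4)*(u + 1)*(u + 3)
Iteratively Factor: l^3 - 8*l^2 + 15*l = (l - 3)*(l^2 - 5*l) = l*(l - 3)*(l - 5)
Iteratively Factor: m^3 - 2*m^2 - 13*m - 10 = (m + 2)*(m^2 - 4*m - 5) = (m + 1)*(m + 2)*(m - 5)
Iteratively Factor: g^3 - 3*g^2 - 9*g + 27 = (g - 3)*(g^2 - 9) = (g - 3)^2*(g + 3)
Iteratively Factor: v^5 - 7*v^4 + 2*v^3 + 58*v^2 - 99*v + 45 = (v - 1)*(v^4 - 6*v^3 - 4*v^2 + 54*v - 45) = (v - 5)*(v - 1)*(v^3 - v^2 - 9*v + 9) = (v - 5)*(v - 1)*(v + 3)*(v^2 - 4*v + 3) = (v - 5)*(v - 1)^2*(v + 3)*(v - 3)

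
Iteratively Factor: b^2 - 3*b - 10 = (b + 2)*(b - 5)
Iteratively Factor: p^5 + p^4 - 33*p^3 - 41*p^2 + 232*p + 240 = (p + 4)*(p^4 - 3*p^3 - 21*p^2 + 43*p + 60) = (p + 1)*(p + 4)*(p^3 - 4*p^2 - 17*p + 60) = (p + 1)*(p + 4)^2*(p^2 - 8*p + 15) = (p - 5)*(p + 1)*(p + 4)^2*(p - 3)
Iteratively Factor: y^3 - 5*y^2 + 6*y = (y)*(y^2 - 5*y + 6) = y*(y - 3)*(y - 2)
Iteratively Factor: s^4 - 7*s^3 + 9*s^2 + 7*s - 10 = (s + 1)*(s^3 - 8*s^2 + 17*s - 10) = (s - 2)*(s + 1)*(s^2 - 6*s + 5) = (s - 2)*(s - 1)*(s + 1)*(s - 5)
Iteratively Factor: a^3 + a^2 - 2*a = (a - 1)*(a^2 + 2*a) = (a - 1)*(a + 2)*(a)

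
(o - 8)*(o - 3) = o^2 - 11*o + 24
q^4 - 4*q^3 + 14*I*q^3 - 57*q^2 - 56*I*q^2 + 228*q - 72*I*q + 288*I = (q - 4)*(q + 3*I)^2*(q + 8*I)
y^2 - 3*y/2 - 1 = (y - 2)*(y + 1/2)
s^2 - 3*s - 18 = (s - 6)*(s + 3)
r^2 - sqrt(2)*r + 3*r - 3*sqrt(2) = (r + 3)*(r - sqrt(2))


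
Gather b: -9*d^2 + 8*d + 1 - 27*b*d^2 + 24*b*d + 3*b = b*(-27*d^2 + 24*d + 3) - 9*d^2 + 8*d + 1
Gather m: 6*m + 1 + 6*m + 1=12*m + 2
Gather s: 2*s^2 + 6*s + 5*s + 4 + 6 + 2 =2*s^2 + 11*s + 12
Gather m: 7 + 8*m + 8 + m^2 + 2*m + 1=m^2 + 10*m + 16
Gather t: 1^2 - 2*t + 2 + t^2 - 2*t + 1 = t^2 - 4*t + 4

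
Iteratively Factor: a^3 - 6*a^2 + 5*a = (a)*(a^2 - 6*a + 5) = a*(a - 1)*(a - 5)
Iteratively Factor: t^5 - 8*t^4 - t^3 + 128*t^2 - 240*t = (t - 3)*(t^4 - 5*t^3 - 16*t^2 + 80*t) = (t - 4)*(t - 3)*(t^3 - t^2 - 20*t) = t*(t - 4)*(t - 3)*(t^2 - t - 20) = t*(t - 4)*(t - 3)*(t + 4)*(t - 5)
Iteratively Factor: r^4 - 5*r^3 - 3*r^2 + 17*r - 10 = (r - 5)*(r^3 - 3*r + 2) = (r - 5)*(r + 2)*(r^2 - 2*r + 1) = (r - 5)*(r - 1)*(r + 2)*(r - 1)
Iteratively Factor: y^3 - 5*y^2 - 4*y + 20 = (y + 2)*(y^2 - 7*y + 10) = (y - 2)*(y + 2)*(y - 5)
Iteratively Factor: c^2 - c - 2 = (c - 2)*(c + 1)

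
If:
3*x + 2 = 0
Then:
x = -2/3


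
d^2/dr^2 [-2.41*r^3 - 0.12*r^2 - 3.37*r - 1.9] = -14.46*r - 0.24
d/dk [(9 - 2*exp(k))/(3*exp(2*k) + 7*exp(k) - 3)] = ((2*exp(k) - 9)*(6*exp(k) + 7) - 6*exp(2*k) - 14*exp(k) + 6)*exp(k)/(3*exp(2*k) + 7*exp(k) - 3)^2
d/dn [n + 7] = 1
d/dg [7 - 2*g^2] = -4*g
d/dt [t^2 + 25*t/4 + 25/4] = 2*t + 25/4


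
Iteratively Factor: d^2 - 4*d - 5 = (d + 1)*(d - 5)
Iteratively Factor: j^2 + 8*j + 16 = (j + 4)*(j + 4)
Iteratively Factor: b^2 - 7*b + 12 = (b - 3)*(b - 4)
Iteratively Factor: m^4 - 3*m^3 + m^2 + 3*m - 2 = (m - 1)*(m^3 - 2*m^2 - m + 2) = (m - 1)^2*(m^2 - m - 2) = (m - 2)*(m - 1)^2*(m + 1)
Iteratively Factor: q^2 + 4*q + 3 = (q + 3)*(q + 1)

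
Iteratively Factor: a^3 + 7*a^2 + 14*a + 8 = (a + 2)*(a^2 + 5*a + 4) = (a + 1)*(a + 2)*(a + 4)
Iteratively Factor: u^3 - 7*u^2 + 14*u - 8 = (u - 2)*(u^2 - 5*u + 4) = (u - 4)*(u - 2)*(u - 1)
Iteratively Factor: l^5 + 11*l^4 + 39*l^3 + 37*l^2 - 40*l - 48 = (l + 3)*(l^4 + 8*l^3 + 15*l^2 - 8*l - 16) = (l + 3)*(l + 4)*(l^3 + 4*l^2 - l - 4) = (l - 1)*(l + 3)*(l + 4)*(l^2 + 5*l + 4) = (l - 1)*(l + 1)*(l + 3)*(l + 4)*(l + 4)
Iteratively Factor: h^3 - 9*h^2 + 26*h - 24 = (h - 4)*(h^2 - 5*h + 6) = (h - 4)*(h - 2)*(h - 3)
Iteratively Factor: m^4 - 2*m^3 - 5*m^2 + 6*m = (m - 3)*(m^3 + m^2 - 2*m) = (m - 3)*(m + 2)*(m^2 - m) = (m - 3)*(m - 1)*(m + 2)*(m)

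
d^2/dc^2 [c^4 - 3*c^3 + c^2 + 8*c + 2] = 12*c^2 - 18*c + 2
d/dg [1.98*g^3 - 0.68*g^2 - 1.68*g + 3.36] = 5.94*g^2 - 1.36*g - 1.68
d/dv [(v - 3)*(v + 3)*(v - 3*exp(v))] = -3*v^2*exp(v) + 3*v^2 - 6*v*exp(v) + 27*exp(v) - 9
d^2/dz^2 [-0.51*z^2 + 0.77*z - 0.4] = -1.02000000000000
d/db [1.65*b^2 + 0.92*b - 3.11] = 3.3*b + 0.92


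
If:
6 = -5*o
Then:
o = -6/5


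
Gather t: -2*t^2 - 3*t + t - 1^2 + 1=-2*t^2 - 2*t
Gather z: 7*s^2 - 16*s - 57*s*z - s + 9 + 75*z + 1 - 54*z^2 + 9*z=7*s^2 - 17*s - 54*z^2 + z*(84 - 57*s) + 10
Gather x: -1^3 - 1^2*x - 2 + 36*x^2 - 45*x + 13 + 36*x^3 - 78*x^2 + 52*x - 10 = 36*x^3 - 42*x^2 + 6*x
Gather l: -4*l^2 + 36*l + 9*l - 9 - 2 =-4*l^2 + 45*l - 11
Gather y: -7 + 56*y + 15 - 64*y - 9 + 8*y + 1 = 0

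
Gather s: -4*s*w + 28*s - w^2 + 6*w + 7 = s*(28 - 4*w) - w^2 + 6*w + 7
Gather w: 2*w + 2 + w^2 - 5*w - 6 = w^2 - 3*w - 4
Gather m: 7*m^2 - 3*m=7*m^2 - 3*m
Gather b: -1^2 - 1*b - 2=-b - 3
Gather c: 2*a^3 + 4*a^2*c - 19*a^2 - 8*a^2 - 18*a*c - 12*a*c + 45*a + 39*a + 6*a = 2*a^3 - 27*a^2 + 90*a + c*(4*a^2 - 30*a)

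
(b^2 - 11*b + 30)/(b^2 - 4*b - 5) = (b - 6)/(b + 1)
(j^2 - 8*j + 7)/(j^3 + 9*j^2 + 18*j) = (j^2 - 8*j + 7)/(j*(j^2 + 9*j + 18))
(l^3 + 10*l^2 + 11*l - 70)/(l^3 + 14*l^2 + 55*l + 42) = (l^2 + 3*l - 10)/(l^2 + 7*l + 6)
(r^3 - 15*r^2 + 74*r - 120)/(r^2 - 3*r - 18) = (r^2 - 9*r + 20)/(r + 3)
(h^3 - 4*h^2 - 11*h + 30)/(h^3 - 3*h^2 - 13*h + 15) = (h - 2)/(h - 1)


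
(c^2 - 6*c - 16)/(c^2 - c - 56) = (c + 2)/(c + 7)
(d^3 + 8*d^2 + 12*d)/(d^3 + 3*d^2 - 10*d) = (d^2 + 8*d + 12)/(d^2 + 3*d - 10)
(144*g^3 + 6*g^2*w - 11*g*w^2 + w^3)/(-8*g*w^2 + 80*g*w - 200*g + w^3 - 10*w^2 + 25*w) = (-18*g^2 - 3*g*w + w^2)/(w^2 - 10*w + 25)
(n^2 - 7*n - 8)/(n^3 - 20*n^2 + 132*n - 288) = (n + 1)/(n^2 - 12*n + 36)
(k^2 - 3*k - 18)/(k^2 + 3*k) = (k - 6)/k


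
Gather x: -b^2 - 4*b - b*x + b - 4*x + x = -b^2 - 3*b + x*(-b - 3)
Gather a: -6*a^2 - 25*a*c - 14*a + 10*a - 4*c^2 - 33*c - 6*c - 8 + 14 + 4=-6*a^2 + a*(-25*c - 4) - 4*c^2 - 39*c + 10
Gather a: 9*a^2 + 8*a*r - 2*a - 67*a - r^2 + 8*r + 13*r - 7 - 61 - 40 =9*a^2 + a*(8*r - 69) - r^2 + 21*r - 108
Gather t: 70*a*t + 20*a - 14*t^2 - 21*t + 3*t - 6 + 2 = 20*a - 14*t^2 + t*(70*a - 18) - 4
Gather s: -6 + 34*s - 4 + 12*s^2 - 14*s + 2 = 12*s^2 + 20*s - 8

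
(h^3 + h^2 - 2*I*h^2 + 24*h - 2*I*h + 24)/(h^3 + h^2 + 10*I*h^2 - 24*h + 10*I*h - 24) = (h - 6*I)/(h + 6*I)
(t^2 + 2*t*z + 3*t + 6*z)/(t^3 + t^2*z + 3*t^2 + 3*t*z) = (t + 2*z)/(t*(t + z))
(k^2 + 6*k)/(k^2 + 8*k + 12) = k/(k + 2)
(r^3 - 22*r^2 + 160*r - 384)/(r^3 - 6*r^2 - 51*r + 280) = (r^2 - 14*r + 48)/(r^2 + 2*r - 35)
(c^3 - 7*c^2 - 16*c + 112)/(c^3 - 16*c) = (c - 7)/c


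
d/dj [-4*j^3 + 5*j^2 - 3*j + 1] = -12*j^2 + 10*j - 3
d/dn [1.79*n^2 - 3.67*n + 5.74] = 3.58*n - 3.67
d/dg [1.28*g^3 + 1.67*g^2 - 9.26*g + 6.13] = 3.84*g^2 + 3.34*g - 9.26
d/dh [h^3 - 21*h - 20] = 3*h^2 - 21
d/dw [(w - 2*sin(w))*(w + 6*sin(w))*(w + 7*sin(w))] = 11*w^2*cos(w) + 3*w^2 + 22*w*sin(w) + 16*w*sin(2*w) - 252*sin(w)^2*cos(w) + 16*sin(w)^2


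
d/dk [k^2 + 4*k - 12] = 2*k + 4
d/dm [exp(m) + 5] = exp(m)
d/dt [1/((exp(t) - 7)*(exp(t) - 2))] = (9 - 2*exp(t))*exp(t)/(exp(4*t) - 18*exp(3*t) + 109*exp(2*t) - 252*exp(t) + 196)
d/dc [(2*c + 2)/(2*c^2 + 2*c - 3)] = 2*(2*c^2 + 2*c - 2*(c + 1)*(2*c + 1) - 3)/(2*c^2 + 2*c - 3)^2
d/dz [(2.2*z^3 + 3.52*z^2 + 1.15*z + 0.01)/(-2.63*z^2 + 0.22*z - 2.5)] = (-5.786*z^4 + 0.968*z^3 - 12.7011*z^2 - 17.5474*z - 2.8772)/(6.9169*z^4 - 1.1572*z^3 + 13.1984*z^2 - 1.1*z + 6.25)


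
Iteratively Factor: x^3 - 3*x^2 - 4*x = (x)*(x^2 - 3*x - 4) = x*(x + 1)*(x - 4)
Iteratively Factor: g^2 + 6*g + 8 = (g + 4)*(g + 2)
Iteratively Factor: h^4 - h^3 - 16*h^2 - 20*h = (h)*(h^3 - h^2 - 16*h - 20) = h*(h + 2)*(h^2 - 3*h - 10) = h*(h - 5)*(h + 2)*(h + 2)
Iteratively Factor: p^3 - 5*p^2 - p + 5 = (p - 1)*(p^2 - 4*p - 5) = (p - 5)*(p - 1)*(p + 1)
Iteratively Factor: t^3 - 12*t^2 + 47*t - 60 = (t - 3)*(t^2 - 9*t + 20) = (t - 5)*(t - 3)*(t - 4)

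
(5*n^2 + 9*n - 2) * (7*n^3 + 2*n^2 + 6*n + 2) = 35*n^5 + 73*n^4 + 34*n^3 + 60*n^2 + 6*n - 4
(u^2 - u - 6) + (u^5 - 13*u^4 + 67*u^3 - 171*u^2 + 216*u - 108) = u^5 - 13*u^4 + 67*u^3 - 170*u^2 + 215*u - 114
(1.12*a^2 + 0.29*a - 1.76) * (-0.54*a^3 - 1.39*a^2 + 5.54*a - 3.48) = -0.6048*a^5 - 1.7134*a^4 + 6.7521*a^3 + 0.155399999999999*a^2 - 10.7596*a + 6.1248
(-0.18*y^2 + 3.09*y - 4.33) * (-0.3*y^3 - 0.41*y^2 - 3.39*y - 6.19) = 0.054*y^5 - 0.8532*y^4 + 0.6423*y^3 - 7.5856*y^2 - 4.4484*y + 26.8027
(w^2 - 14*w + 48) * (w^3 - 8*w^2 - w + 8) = w^5 - 22*w^4 + 159*w^3 - 362*w^2 - 160*w + 384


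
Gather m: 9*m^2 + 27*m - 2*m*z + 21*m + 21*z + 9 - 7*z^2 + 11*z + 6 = 9*m^2 + m*(48 - 2*z) - 7*z^2 + 32*z + 15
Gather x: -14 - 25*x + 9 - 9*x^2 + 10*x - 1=-9*x^2 - 15*x - 6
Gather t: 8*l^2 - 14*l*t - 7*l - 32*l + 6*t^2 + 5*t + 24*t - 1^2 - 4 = 8*l^2 - 39*l + 6*t^2 + t*(29 - 14*l) - 5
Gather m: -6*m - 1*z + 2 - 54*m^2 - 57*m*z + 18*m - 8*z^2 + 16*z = -54*m^2 + m*(12 - 57*z) - 8*z^2 + 15*z + 2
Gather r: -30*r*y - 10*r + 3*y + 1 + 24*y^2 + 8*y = r*(-30*y - 10) + 24*y^2 + 11*y + 1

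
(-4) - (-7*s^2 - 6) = 7*s^2 + 2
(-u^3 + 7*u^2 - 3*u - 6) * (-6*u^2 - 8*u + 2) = 6*u^5 - 34*u^4 - 40*u^3 + 74*u^2 + 42*u - 12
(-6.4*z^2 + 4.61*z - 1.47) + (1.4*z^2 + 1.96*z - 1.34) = -5.0*z^2 + 6.57*z - 2.81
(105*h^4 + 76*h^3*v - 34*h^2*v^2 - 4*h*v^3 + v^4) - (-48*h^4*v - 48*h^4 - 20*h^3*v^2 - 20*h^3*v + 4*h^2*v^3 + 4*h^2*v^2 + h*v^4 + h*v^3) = 48*h^4*v + 153*h^4 + 20*h^3*v^2 + 96*h^3*v - 4*h^2*v^3 - 38*h^2*v^2 - h*v^4 - 5*h*v^3 + v^4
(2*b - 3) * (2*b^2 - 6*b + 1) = 4*b^3 - 18*b^2 + 20*b - 3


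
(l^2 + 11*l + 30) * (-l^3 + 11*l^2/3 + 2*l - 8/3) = -l^5 - 22*l^4/3 + 37*l^3/3 + 388*l^2/3 + 92*l/3 - 80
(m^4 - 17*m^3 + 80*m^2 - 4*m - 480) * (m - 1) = m^5 - 18*m^4 + 97*m^3 - 84*m^2 - 476*m + 480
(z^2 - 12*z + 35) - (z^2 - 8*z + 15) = 20 - 4*z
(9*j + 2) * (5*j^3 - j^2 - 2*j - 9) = 45*j^4 + j^3 - 20*j^2 - 85*j - 18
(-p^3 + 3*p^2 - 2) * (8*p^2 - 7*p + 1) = -8*p^5 + 31*p^4 - 22*p^3 - 13*p^2 + 14*p - 2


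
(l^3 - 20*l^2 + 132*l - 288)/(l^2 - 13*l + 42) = (l^2 - 14*l + 48)/(l - 7)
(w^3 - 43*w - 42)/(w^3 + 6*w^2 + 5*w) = (w^2 - w - 42)/(w*(w + 5))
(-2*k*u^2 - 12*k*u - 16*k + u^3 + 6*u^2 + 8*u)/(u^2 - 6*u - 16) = (-2*k*u - 8*k + u^2 + 4*u)/(u - 8)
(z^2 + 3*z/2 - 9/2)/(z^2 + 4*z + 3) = (z - 3/2)/(z + 1)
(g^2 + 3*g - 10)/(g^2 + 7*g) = (g^2 + 3*g - 10)/(g*(g + 7))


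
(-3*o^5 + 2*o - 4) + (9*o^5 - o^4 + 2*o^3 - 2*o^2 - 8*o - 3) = 6*o^5 - o^4 + 2*o^3 - 2*o^2 - 6*o - 7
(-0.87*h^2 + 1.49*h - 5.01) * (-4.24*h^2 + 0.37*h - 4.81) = 3.6888*h^4 - 6.6395*h^3 + 25.9784*h^2 - 9.0206*h + 24.0981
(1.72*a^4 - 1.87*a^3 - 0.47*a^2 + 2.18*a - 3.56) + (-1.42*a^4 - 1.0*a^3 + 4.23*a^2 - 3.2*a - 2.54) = 0.3*a^4 - 2.87*a^3 + 3.76*a^2 - 1.02*a - 6.1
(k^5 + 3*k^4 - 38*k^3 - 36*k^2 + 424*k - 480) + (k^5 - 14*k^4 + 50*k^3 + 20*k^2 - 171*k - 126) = 2*k^5 - 11*k^4 + 12*k^3 - 16*k^2 + 253*k - 606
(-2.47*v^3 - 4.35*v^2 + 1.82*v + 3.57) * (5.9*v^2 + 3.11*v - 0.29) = -14.573*v^5 - 33.3467*v^4 - 2.0742*v^3 + 27.9847*v^2 + 10.5749*v - 1.0353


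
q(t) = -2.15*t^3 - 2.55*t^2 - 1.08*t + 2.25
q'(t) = -6.45*t^2 - 5.1*t - 1.08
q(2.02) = -28.06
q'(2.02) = -37.70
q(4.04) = -185.50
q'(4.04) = -126.96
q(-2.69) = 28.55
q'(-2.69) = -34.03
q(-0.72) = 2.51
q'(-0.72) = -0.75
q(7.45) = -1036.34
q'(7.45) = -397.07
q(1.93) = -24.79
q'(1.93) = -34.95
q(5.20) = -374.63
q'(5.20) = -202.01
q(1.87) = -22.75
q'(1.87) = -33.17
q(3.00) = -81.99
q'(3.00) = -74.43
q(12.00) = -4093.11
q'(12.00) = -991.08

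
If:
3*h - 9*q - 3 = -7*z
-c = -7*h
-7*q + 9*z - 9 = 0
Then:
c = 32*z/3 - 20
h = 32*z/21 - 20/7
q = 9*z/7 - 9/7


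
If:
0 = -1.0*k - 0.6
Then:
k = -0.60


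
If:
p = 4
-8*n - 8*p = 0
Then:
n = -4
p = 4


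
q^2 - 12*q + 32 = (q - 8)*(q - 4)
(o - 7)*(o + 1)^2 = o^3 - 5*o^2 - 13*o - 7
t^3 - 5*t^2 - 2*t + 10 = (t - 5)*(t - sqrt(2))*(t + sqrt(2))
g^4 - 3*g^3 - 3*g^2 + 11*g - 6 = (g - 3)*(g - 1)^2*(g + 2)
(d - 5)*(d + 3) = d^2 - 2*d - 15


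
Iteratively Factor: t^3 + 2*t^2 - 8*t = (t - 2)*(t^2 + 4*t) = (t - 2)*(t + 4)*(t)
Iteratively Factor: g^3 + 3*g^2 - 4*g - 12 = (g + 2)*(g^2 + g - 6) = (g - 2)*(g + 2)*(g + 3)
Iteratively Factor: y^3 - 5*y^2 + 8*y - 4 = (y - 2)*(y^2 - 3*y + 2) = (y - 2)^2*(y - 1)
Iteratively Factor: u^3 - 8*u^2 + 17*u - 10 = (u - 5)*(u^2 - 3*u + 2) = (u - 5)*(u - 1)*(u - 2)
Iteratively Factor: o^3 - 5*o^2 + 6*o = (o)*(o^2 - 5*o + 6) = o*(o - 2)*(o - 3)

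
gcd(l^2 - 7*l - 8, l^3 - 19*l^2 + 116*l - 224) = l - 8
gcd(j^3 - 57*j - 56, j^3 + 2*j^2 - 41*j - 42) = j^2 + 8*j + 7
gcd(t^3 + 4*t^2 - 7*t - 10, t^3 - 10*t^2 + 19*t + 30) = t + 1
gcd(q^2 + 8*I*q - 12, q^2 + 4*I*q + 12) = q + 6*I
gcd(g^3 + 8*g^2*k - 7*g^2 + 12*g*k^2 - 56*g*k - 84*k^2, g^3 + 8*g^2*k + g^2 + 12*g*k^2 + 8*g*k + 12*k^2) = g^2 + 8*g*k + 12*k^2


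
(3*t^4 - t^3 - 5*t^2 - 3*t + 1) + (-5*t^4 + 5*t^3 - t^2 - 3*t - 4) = -2*t^4 + 4*t^3 - 6*t^2 - 6*t - 3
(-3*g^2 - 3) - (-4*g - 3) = -3*g^2 + 4*g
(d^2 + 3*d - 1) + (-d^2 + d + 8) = 4*d + 7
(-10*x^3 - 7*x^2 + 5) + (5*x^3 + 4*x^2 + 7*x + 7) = -5*x^3 - 3*x^2 + 7*x + 12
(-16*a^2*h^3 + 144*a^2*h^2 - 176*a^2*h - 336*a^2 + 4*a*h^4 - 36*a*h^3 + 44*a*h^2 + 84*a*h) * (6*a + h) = -96*a^3*h^3 + 864*a^3*h^2 - 1056*a^3*h - 2016*a^3 + 8*a^2*h^4 - 72*a^2*h^3 + 88*a^2*h^2 + 168*a^2*h + 4*a*h^5 - 36*a*h^4 + 44*a*h^3 + 84*a*h^2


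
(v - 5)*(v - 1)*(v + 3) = v^3 - 3*v^2 - 13*v + 15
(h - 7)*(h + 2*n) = h^2 + 2*h*n - 7*h - 14*n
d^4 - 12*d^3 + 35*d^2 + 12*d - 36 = (d - 6)^2*(d - 1)*(d + 1)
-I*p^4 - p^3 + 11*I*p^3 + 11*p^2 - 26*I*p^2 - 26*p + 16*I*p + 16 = (p - 8)*(p - 2)*(p - I)*(-I*p + I)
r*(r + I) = r^2 + I*r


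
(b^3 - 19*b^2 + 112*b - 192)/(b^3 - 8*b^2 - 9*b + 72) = (b - 8)/(b + 3)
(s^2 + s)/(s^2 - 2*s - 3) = s/(s - 3)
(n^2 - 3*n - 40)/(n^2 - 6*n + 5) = (n^2 - 3*n - 40)/(n^2 - 6*n + 5)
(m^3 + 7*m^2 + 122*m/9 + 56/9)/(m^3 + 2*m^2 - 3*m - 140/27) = 3*(3*m^2 + 14*m + 8)/(9*m^2 - 3*m - 20)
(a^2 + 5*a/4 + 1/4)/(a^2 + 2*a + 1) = (a + 1/4)/(a + 1)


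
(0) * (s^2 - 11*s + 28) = 0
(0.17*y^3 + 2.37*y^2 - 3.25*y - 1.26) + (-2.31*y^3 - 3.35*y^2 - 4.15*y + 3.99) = -2.14*y^3 - 0.98*y^2 - 7.4*y + 2.73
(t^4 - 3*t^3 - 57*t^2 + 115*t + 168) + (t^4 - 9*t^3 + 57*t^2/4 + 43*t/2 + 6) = 2*t^4 - 12*t^3 - 171*t^2/4 + 273*t/2 + 174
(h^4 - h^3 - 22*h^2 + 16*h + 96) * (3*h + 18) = 3*h^5 + 15*h^4 - 84*h^3 - 348*h^2 + 576*h + 1728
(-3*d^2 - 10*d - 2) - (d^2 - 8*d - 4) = -4*d^2 - 2*d + 2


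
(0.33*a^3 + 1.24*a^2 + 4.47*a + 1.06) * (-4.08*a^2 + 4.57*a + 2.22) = -1.3464*a^5 - 3.5511*a^4 - 11.8382*a^3 + 18.8559*a^2 + 14.7676*a + 2.3532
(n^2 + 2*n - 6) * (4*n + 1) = 4*n^3 + 9*n^2 - 22*n - 6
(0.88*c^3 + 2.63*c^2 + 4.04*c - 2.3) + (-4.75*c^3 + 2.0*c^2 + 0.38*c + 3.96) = -3.87*c^3 + 4.63*c^2 + 4.42*c + 1.66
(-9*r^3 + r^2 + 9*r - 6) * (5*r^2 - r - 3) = -45*r^5 + 14*r^4 + 71*r^3 - 42*r^2 - 21*r + 18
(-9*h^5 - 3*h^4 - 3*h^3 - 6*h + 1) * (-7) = 63*h^5 + 21*h^4 + 21*h^3 + 42*h - 7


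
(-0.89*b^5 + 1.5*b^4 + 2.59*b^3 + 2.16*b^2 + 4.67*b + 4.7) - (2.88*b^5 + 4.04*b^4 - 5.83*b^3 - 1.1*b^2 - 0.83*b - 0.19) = -3.77*b^5 - 2.54*b^4 + 8.42*b^3 + 3.26*b^2 + 5.5*b + 4.89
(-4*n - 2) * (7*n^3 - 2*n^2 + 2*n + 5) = -28*n^4 - 6*n^3 - 4*n^2 - 24*n - 10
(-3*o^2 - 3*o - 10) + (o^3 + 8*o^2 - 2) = o^3 + 5*o^2 - 3*o - 12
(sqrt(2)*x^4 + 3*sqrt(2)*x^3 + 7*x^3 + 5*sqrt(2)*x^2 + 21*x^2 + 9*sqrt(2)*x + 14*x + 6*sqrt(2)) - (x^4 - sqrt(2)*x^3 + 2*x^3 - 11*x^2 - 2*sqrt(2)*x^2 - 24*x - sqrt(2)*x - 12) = -x^4 + sqrt(2)*x^4 + 5*x^3 + 4*sqrt(2)*x^3 + 7*sqrt(2)*x^2 + 32*x^2 + 10*sqrt(2)*x + 38*x + 6*sqrt(2) + 12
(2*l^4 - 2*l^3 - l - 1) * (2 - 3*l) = -6*l^5 + 10*l^4 - 4*l^3 + 3*l^2 + l - 2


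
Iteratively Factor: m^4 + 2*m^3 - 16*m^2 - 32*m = (m + 4)*(m^3 - 2*m^2 - 8*m) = m*(m + 4)*(m^2 - 2*m - 8) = m*(m + 2)*(m + 4)*(m - 4)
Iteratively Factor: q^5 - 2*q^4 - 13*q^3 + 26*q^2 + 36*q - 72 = (q - 3)*(q^4 + q^3 - 10*q^2 - 4*q + 24) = (q - 3)*(q - 2)*(q^3 + 3*q^2 - 4*q - 12) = (q - 3)*(q - 2)*(q + 2)*(q^2 + q - 6) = (q - 3)*(q - 2)^2*(q + 2)*(q + 3)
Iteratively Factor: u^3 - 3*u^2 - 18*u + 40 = (u - 2)*(u^2 - u - 20) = (u - 5)*(u - 2)*(u + 4)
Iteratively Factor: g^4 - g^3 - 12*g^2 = (g + 3)*(g^3 - 4*g^2) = g*(g + 3)*(g^2 - 4*g) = g*(g - 4)*(g + 3)*(g)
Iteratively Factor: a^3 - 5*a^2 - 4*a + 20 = (a + 2)*(a^2 - 7*a + 10) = (a - 2)*(a + 2)*(a - 5)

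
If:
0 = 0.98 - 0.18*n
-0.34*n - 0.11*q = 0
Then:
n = 5.44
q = -16.83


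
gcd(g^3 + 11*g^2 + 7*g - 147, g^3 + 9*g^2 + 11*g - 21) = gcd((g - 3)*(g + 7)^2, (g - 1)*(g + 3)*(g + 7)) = g + 7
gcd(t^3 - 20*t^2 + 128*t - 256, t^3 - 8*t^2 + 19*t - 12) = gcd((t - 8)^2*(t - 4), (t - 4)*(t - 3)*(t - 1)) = t - 4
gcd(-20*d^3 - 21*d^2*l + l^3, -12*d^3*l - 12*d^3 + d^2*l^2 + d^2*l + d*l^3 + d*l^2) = 4*d + l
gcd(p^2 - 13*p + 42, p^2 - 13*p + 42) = p^2 - 13*p + 42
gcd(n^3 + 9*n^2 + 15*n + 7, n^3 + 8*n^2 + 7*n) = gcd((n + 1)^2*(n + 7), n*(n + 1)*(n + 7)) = n^2 + 8*n + 7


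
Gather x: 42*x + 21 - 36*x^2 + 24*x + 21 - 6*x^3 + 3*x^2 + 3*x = -6*x^3 - 33*x^2 + 69*x + 42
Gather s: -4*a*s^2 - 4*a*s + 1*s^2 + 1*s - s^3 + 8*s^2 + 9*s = -s^3 + s^2*(9 - 4*a) + s*(10 - 4*a)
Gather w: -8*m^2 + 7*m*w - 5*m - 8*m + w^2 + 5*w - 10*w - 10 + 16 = -8*m^2 - 13*m + w^2 + w*(7*m - 5) + 6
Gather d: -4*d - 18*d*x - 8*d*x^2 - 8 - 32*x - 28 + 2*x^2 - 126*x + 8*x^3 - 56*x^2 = d*(-8*x^2 - 18*x - 4) + 8*x^3 - 54*x^2 - 158*x - 36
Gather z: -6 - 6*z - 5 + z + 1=-5*z - 10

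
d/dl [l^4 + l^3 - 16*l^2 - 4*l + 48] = 4*l^3 + 3*l^2 - 32*l - 4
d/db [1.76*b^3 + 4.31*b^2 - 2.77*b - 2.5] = 5.28*b^2 + 8.62*b - 2.77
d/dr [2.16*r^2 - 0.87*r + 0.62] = 4.32*r - 0.87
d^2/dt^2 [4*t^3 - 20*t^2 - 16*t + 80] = 24*t - 40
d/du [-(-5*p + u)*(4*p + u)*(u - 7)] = 20*p^2 + 2*p*u - 7*p - 3*u^2 + 14*u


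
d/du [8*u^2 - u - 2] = 16*u - 1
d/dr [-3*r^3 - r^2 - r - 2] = -9*r^2 - 2*r - 1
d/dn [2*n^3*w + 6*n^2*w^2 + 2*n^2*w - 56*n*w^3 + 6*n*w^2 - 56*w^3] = 2*w*(3*n^2 + 6*n*w + 2*n - 28*w^2 + 3*w)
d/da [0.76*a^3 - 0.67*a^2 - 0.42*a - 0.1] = 2.28*a^2 - 1.34*a - 0.42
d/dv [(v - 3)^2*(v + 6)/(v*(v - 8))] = (v^4 - 16*v^3 + 27*v^2 - 108*v + 432)/(v^2*(v^2 - 16*v + 64))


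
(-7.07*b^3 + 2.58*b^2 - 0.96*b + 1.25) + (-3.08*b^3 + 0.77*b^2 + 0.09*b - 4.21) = -10.15*b^3 + 3.35*b^2 - 0.87*b - 2.96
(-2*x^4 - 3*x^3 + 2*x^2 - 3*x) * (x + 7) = -2*x^5 - 17*x^4 - 19*x^3 + 11*x^2 - 21*x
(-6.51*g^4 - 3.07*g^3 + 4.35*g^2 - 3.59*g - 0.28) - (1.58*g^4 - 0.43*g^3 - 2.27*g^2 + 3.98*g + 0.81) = -8.09*g^4 - 2.64*g^3 + 6.62*g^2 - 7.57*g - 1.09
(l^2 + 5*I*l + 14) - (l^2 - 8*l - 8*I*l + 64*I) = 8*l + 13*I*l + 14 - 64*I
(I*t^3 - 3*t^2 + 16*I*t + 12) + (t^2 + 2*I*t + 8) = I*t^3 - 2*t^2 + 18*I*t + 20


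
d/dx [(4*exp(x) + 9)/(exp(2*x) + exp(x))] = (-4*exp(2*x) - 18*exp(x) - 9)*exp(-x)/(exp(2*x) + 2*exp(x) + 1)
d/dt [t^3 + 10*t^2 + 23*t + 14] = 3*t^2 + 20*t + 23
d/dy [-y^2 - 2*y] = -2*y - 2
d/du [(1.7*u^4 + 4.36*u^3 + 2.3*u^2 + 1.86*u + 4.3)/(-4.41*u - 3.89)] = (-22.491*u^4 - 64.9072*u^3 - 61.0242*u^2 - 17.894*u + 11.7276)/(19.4481*u^2 + 34.3098*u + 15.1321)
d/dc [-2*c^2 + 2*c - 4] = 2 - 4*c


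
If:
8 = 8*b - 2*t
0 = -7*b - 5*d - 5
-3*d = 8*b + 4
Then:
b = -5/19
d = -12/19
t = -96/19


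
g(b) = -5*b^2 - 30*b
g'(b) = -10*b - 30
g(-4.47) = 34.20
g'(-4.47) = 14.70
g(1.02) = -35.80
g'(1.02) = -40.20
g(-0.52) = 14.25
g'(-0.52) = -24.80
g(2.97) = -133.20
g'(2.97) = -59.70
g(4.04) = -202.81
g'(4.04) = -70.40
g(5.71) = -334.32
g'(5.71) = -87.10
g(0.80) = -27.20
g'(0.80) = -38.00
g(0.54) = -17.66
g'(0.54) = -35.40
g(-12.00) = -360.00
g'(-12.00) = 90.00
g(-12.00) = -360.00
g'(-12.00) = 90.00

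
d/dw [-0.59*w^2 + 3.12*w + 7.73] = 3.12 - 1.18*w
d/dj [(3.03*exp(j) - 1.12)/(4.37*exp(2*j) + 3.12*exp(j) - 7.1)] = (-13.2411*exp(2*j) + 9.7888*exp(j) - 18.0186)*exp(j)/(19.0969*exp(4*j) + 27.2688*exp(3*j) - 52.3196*exp(2*j) - 44.304*exp(j) + 50.41)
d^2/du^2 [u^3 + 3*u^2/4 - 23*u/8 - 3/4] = 6*u + 3/2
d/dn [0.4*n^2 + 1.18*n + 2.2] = 0.8*n + 1.18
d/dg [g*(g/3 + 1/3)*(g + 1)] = (g + 1)*(3*g + 1)/3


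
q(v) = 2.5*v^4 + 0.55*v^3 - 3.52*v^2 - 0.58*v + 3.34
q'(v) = 10.0*v^3 + 1.65*v^2 - 7.04*v - 0.58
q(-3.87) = 481.76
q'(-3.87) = -528.23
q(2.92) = 167.08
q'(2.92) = 241.90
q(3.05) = 200.77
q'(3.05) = 277.02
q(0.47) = 2.47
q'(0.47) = -2.49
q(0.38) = 2.69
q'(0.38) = -2.47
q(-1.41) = 5.50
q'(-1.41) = -15.41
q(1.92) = 27.12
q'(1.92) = 62.76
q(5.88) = 2978.51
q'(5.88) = 2048.05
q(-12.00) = 50393.02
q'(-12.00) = -16958.50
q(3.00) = 187.27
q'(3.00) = 263.15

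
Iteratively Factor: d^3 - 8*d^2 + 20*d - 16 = (d - 4)*(d^2 - 4*d + 4) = (d - 4)*(d - 2)*(d - 2)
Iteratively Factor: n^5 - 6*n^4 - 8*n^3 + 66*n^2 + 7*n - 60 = (n - 5)*(n^4 - n^3 - 13*n^2 + n + 12) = (n - 5)*(n + 1)*(n^3 - 2*n^2 - 11*n + 12) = (n - 5)*(n - 4)*(n + 1)*(n^2 + 2*n - 3) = (n - 5)*(n - 4)*(n - 1)*(n + 1)*(n + 3)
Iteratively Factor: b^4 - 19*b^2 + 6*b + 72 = (b + 2)*(b^3 - 2*b^2 - 15*b + 36) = (b - 3)*(b + 2)*(b^2 + b - 12) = (b - 3)^2*(b + 2)*(b + 4)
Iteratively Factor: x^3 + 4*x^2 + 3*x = (x)*(x^2 + 4*x + 3) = x*(x + 3)*(x + 1)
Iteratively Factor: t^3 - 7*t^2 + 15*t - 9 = (t - 3)*(t^2 - 4*t + 3) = (t - 3)^2*(t - 1)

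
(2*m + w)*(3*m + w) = 6*m^2 + 5*m*w + w^2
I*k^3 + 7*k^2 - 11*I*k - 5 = (k - 5*I)*(k - I)*(I*k + 1)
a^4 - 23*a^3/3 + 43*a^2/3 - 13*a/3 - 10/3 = (a - 5)*(a - 2)*(a - 1)*(a + 1/3)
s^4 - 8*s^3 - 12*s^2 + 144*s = s*(s - 6)^2*(s + 4)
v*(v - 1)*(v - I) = v^3 - v^2 - I*v^2 + I*v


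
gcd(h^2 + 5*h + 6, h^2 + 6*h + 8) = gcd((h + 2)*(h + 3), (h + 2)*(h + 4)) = h + 2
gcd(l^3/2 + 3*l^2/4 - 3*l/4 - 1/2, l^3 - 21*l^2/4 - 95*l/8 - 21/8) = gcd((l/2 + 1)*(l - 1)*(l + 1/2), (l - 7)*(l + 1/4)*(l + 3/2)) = 1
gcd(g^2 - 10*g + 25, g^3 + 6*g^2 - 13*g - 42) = 1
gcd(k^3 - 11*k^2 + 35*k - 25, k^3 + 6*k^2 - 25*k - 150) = k - 5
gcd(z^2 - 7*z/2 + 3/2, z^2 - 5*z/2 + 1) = z - 1/2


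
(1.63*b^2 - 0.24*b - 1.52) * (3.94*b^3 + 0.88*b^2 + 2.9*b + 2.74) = 6.4222*b^5 + 0.4888*b^4 - 1.473*b^3 + 2.4326*b^2 - 5.0656*b - 4.1648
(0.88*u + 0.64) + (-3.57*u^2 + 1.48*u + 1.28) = -3.57*u^2 + 2.36*u + 1.92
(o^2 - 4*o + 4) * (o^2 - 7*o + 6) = o^4 - 11*o^3 + 38*o^2 - 52*o + 24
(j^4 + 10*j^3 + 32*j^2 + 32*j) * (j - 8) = j^5 + 2*j^4 - 48*j^3 - 224*j^2 - 256*j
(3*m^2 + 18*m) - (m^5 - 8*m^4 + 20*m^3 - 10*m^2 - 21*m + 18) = -m^5 + 8*m^4 - 20*m^3 + 13*m^2 + 39*m - 18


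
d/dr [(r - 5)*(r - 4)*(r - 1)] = 3*r^2 - 20*r + 29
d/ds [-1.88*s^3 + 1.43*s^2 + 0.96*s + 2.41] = -5.64*s^2 + 2.86*s + 0.96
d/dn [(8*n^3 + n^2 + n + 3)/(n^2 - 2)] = (8*n^4 - 49*n^2 - 10*n - 2)/(n^4 - 4*n^2 + 4)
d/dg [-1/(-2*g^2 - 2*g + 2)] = (-g - 1/2)/(g^2 + g - 1)^2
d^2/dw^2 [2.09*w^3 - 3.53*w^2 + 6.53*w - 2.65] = 12.54*w - 7.06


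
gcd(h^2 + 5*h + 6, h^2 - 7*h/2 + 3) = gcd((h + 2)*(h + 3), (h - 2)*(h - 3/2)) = 1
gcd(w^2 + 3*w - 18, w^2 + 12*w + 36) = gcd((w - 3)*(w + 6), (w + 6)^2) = w + 6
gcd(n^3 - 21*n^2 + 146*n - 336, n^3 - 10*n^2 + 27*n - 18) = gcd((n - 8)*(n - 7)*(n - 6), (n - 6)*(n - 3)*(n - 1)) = n - 6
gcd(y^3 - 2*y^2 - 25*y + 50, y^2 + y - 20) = y + 5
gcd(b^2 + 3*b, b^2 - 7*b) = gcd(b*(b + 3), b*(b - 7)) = b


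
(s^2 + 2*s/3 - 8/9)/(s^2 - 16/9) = (3*s - 2)/(3*s - 4)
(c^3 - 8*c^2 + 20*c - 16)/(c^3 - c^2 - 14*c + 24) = (c^2 - 6*c + 8)/(c^2 + c - 12)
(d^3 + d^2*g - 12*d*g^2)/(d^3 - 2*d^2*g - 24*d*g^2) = (d - 3*g)/(d - 6*g)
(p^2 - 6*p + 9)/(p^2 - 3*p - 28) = (-p^2 + 6*p - 9)/(-p^2 + 3*p + 28)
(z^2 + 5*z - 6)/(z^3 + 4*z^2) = (z^2 + 5*z - 6)/(z^2*(z + 4))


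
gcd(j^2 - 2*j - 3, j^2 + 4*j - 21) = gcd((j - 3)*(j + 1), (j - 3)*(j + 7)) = j - 3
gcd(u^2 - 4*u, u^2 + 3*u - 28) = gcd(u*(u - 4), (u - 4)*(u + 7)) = u - 4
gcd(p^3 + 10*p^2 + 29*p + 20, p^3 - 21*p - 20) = p^2 + 5*p + 4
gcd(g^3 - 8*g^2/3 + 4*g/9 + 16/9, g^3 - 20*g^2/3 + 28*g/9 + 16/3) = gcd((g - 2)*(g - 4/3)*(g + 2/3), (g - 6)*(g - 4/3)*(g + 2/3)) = g^2 - 2*g/3 - 8/9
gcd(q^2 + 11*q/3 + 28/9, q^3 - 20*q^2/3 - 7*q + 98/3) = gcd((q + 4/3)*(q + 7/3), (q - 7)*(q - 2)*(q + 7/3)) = q + 7/3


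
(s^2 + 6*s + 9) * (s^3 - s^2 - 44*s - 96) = s^5 + 5*s^4 - 41*s^3 - 369*s^2 - 972*s - 864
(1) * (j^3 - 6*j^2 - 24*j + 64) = j^3 - 6*j^2 - 24*j + 64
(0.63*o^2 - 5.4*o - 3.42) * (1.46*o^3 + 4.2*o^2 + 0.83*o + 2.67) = 0.9198*o^5 - 5.238*o^4 - 27.1503*o^3 - 17.1639*o^2 - 17.2566*o - 9.1314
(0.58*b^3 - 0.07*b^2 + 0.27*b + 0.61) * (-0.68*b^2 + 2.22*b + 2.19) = -0.3944*b^5 + 1.3352*b^4 + 0.9312*b^3 + 0.0313000000000001*b^2 + 1.9455*b + 1.3359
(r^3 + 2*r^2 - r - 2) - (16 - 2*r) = r^3 + 2*r^2 + r - 18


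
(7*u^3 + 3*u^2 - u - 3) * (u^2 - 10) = 7*u^5 + 3*u^4 - 71*u^3 - 33*u^2 + 10*u + 30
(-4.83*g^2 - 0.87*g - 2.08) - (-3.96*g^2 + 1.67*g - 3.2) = -0.87*g^2 - 2.54*g + 1.12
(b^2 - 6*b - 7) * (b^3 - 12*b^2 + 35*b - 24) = b^5 - 18*b^4 + 100*b^3 - 150*b^2 - 101*b + 168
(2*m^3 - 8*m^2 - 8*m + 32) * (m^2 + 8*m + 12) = 2*m^5 + 8*m^4 - 48*m^3 - 128*m^2 + 160*m + 384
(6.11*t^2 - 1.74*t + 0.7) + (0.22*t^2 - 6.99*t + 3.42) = 6.33*t^2 - 8.73*t + 4.12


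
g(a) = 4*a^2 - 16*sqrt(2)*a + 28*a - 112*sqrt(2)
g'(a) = 8*a - 16*sqrt(2) + 28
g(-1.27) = -158.76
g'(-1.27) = -4.79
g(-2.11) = -151.92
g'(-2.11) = -11.51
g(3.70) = -83.75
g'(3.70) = 34.97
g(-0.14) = -159.07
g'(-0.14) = 4.25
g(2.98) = -106.86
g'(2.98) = 29.21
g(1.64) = -138.82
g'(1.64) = 18.49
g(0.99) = -149.15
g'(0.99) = 13.29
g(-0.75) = -160.17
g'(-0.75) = -0.63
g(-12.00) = 353.14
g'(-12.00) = -90.63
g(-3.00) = -138.51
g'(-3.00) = -18.63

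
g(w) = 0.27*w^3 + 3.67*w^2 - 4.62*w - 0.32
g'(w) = 0.81*w^2 + 7.34*w - 4.62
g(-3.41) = 47.40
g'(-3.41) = -20.23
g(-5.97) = 100.61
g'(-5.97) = -19.57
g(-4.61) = 72.52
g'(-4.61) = -21.24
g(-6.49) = 110.44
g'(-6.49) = -18.14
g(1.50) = 1.92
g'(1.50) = 8.21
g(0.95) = -1.17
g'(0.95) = 3.08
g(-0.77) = 5.29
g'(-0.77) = -9.79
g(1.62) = 2.98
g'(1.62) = 9.40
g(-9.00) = 141.70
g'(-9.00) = -5.07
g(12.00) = 939.28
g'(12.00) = 200.10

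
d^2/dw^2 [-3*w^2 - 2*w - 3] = -6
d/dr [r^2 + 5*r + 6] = 2*r + 5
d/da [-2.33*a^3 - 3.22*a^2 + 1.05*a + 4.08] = -6.99*a^2 - 6.44*a + 1.05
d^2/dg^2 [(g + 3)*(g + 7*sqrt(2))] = 2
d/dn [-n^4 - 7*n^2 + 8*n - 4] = -4*n^3 - 14*n + 8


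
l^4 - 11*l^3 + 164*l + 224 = (l - 8)*(l - 7)*(l + 2)^2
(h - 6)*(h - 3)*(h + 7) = h^3 - 2*h^2 - 45*h + 126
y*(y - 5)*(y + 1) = y^3 - 4*y^2 - 5*y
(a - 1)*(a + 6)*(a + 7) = a^3 + 12*a^2 + 29*a - 42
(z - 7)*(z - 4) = z^2 - 11*z + 28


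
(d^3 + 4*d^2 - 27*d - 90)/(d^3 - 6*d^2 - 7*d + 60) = (d + 6)/(d - 4)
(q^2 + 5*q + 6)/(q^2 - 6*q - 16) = (q + 3)/(q - 8)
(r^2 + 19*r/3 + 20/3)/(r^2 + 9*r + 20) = (r + 4/3)/(r + 4)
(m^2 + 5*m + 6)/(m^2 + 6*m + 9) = (m + 2)/(m + 3)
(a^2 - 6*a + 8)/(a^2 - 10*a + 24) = (a - 2)/(a - 6)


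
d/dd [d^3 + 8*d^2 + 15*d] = 3*d^2 + 16*d + 15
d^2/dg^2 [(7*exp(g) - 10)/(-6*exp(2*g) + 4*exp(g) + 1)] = (-252*exp(4*g) + 1272*exp(3*g) - 972*exp(2*g) + 428*exp(g) - 47)*exp(g)/(216*exp(6*g) - 432*exp(5*g) + 180*exp(4*g) + 80*exp(3*g) - 30*exp(2*g) - 12*exp(g) - 1)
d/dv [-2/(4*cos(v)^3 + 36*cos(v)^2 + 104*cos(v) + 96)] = (3*sin(v)^2 - 18*cos(v) - 29)*sin(v)/(2*(cos(v)^3 + 9*cos(v)^2 + 26*cos(v) + 24)^2)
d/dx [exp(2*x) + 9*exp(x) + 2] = (2*exp(x) + 9)*exp(x)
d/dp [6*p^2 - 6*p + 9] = 12*p - 6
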